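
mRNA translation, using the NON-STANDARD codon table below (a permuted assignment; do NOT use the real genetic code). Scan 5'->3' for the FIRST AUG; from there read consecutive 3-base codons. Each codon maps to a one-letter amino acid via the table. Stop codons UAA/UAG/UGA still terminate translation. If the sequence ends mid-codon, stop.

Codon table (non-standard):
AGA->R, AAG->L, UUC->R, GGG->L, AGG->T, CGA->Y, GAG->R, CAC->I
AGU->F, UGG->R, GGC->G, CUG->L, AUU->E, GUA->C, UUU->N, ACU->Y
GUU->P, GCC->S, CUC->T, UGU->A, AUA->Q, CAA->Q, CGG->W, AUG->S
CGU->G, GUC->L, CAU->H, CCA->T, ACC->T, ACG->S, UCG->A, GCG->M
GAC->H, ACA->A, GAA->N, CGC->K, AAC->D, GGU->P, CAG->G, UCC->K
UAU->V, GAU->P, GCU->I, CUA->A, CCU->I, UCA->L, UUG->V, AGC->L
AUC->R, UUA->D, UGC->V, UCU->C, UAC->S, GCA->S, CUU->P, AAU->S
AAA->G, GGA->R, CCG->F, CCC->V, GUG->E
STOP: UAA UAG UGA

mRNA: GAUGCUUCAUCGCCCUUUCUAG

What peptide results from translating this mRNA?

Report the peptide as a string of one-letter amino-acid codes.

start AUG at pos 1
pos 1: AUG -> S; peptide=S
pos 4: CUU -> P; peptide=SP
pos 7: CAU -> H; peptide=SPH
pos 10: CGC -> K; peptide=SPHK
pos 13: CCU -> I; peptide=SPHKI
pos 16: UUC -> R; peptide=SPHKIR
pos 19: UAG -> STOP

Answer: SPHKIR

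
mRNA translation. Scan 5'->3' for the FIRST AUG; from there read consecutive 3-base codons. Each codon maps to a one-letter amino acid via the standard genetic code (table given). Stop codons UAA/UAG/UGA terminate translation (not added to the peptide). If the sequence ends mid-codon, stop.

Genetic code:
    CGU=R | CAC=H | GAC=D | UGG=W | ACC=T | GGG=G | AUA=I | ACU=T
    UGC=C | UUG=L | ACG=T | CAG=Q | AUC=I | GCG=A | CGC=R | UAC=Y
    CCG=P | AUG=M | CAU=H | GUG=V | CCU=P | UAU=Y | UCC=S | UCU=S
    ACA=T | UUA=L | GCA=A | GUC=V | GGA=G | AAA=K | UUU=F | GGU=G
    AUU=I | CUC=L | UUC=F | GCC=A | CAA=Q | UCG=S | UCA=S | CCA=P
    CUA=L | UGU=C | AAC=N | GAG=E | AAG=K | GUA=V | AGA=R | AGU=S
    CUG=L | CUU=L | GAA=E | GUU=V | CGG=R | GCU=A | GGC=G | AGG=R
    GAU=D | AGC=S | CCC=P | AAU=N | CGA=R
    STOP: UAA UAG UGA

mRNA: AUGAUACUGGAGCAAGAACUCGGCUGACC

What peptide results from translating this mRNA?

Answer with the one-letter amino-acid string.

Answer: MILEQELG

Derivation:
start AUG at pos 0
pos 0: AUG -> M; peptide=M
pos 3: AUA -> I; peptide=MI
pos 6: CUG -> L; peptide=MIL
pos 9: GAG -> E; peptide=MILE
pos 12: CAA -> Q; peptide=MILEQ
pos 15: GAA -> E; peptide=MILEQE
pos 18: CUC -> L; peptide=MILEQEL
pos 21: GGC -> G; peptide=MILEQELG
pos 24: UGA -> STOP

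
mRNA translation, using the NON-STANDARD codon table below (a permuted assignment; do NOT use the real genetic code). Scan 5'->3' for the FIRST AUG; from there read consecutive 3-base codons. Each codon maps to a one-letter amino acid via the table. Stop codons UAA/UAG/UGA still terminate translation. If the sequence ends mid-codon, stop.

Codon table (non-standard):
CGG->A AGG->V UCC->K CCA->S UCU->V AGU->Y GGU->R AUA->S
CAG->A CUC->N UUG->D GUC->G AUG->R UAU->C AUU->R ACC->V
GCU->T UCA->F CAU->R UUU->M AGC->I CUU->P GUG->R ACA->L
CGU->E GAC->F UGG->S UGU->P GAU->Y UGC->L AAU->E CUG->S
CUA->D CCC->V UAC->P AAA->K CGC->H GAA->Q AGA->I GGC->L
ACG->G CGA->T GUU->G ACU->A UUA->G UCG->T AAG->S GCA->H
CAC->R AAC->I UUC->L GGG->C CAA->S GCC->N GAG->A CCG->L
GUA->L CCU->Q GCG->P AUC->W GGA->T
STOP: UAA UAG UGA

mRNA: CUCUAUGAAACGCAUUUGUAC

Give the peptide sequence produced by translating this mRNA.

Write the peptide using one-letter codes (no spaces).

Answer: RKHRP

Derivation:
start AUG at pos 4
pos 4: AUG -> R; peptide=R
pos 7: AAA -> K; peptide=RK
pos 10: CGC -> H; peptide=RKH
pos 13: AUU -> R; peptide=RKHR
pos 16: UGU -> P; peptide=RKHRP
pos 19: only 2 nt remain (<3), stop (end of mRNA)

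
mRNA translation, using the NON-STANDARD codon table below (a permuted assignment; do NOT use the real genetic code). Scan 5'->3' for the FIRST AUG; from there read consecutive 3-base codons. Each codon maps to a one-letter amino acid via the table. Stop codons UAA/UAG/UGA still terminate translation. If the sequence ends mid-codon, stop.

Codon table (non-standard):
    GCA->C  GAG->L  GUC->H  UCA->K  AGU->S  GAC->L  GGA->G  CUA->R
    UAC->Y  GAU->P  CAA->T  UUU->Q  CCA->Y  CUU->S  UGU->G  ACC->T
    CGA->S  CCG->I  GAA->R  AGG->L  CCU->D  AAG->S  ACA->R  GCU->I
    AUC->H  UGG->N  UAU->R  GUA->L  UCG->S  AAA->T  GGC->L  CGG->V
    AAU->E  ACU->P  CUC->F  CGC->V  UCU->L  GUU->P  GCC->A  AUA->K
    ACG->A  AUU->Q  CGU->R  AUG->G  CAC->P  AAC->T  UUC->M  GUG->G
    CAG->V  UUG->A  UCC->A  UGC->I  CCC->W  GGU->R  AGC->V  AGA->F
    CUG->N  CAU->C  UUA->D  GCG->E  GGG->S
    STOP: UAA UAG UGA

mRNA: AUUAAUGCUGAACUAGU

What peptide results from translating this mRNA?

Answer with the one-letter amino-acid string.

Answer: GNT

Derivation:
start AUG at pos 4
pos 4: AUG -> G; peptide=G
pos 7: CUG -> N; peptide=GN
pos 10: AAC -> T; peptide=GNT
pos 13: UAG -> STOP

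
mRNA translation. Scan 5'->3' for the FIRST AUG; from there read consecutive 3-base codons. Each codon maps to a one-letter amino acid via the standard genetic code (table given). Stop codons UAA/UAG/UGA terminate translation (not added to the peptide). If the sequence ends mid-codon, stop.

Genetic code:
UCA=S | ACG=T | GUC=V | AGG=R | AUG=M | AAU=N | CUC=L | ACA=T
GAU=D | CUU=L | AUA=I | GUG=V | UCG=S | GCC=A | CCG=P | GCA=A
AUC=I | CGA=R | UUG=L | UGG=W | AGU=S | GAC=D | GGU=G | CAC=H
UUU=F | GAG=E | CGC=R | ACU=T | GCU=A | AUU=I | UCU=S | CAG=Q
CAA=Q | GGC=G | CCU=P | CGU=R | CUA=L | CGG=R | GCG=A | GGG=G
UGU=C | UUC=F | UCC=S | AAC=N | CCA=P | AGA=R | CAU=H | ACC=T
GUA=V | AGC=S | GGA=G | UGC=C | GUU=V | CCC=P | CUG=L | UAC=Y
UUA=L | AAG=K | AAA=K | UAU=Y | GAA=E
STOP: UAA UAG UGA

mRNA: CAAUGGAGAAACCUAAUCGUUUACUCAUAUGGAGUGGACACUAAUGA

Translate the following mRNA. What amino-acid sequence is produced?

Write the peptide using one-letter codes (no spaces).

Answer: MEKPNRLLIWSGH

Derivation:
start AUG at pos 2
pos 2: AUG -> M; peptide=M
pos 5: GAG -> E; peptide=ME
pos 8: AAA -> K; peptide=MEK
pos 11: CCU -> P; peptide=MEKP
pos 14: AAU -> N; peptide=MEKPN
pos 17: CGU -> R; peptide=MEKPNR
pos 20: UUA -> L; peptide=MEKPNRL
pos 23: CUC -> L; peptide=MEKPNRLL
pos 26: AUA -> I; peptide=MEKPNRLLI
pos 29: UGG -> W; peptide=MEKPNRLLIW
pos 32: AGU -> S; peptide=MEKPNRLLIWS
pos 35: GGA -> G; peptide=MEKPNRLLIWSG
pos 38: CAC -> H; peptide=MEKPNRLLIWSGH
pos 41: UAA -> STOP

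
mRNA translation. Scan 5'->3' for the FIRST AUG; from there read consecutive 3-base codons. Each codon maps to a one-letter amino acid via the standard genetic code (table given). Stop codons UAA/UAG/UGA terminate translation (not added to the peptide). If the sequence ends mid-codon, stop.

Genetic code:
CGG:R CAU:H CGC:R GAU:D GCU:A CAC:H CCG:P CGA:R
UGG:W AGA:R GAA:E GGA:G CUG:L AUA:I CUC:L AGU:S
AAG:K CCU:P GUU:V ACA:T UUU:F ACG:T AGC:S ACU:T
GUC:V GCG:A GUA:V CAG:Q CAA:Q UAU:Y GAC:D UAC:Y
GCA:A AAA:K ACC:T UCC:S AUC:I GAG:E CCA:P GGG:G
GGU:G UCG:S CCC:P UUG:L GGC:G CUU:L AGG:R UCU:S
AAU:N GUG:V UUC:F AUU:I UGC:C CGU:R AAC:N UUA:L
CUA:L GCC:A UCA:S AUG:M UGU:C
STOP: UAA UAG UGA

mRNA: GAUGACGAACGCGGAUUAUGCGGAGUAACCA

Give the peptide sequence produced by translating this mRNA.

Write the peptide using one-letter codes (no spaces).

start AUG at pos 1
pos 1: AUG -> M; peptide=M
pos 4: ACG -> T; peptide=MT
pos 7: AAC -> N; peptide=MTN
pos 10: GCG -> A; peptide=MTNA
pos 13: GAU -> D; peptide=MTNAD
pos 16: UAU -> Y; peptide=MTNADY
pos 19: GCG -> A; peptide=MTNADYA
pos 22: GAG -> E; peptide=MTNADYAE
pos 25: UAA -> STOP

Answer: MTNADYAE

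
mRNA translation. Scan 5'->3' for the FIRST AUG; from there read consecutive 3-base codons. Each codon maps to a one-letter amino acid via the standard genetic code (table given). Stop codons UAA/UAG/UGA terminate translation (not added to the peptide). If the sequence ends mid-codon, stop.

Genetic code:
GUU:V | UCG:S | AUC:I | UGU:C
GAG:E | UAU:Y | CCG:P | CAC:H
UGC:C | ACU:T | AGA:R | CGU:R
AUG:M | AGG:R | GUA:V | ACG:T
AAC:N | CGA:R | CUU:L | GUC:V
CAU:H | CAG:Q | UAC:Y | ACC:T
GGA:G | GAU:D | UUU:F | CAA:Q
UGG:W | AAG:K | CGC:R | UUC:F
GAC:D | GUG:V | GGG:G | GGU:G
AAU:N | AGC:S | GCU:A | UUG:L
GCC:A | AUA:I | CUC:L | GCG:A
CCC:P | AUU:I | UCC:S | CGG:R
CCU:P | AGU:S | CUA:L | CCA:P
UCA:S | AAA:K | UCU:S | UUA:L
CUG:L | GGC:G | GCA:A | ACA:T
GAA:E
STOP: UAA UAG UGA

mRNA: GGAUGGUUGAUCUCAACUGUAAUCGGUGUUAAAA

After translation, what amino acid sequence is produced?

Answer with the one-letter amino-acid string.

start AUG at pos 2
pos 2: AUG -> M; peptide=M
pos 5: GUU -> V; peptide=MV
pos 8: GAU -> D; peptide=MVD
pos 11: CUC -> L; peptide=MVDL
pos 14: AAC -> N; peptide=MVDLN
pos 17: UGU -> C; peptide=MVDLNC
pos 20: AAU -> N; peptide=MVDLNCN
pos 23: CGG -> R; peptide=MVDLNCNR
pos 26: UGU -> C; peptide=MVDLNCNRC
pos 29: UAA -> STOP

Answer: MVDLNCNRC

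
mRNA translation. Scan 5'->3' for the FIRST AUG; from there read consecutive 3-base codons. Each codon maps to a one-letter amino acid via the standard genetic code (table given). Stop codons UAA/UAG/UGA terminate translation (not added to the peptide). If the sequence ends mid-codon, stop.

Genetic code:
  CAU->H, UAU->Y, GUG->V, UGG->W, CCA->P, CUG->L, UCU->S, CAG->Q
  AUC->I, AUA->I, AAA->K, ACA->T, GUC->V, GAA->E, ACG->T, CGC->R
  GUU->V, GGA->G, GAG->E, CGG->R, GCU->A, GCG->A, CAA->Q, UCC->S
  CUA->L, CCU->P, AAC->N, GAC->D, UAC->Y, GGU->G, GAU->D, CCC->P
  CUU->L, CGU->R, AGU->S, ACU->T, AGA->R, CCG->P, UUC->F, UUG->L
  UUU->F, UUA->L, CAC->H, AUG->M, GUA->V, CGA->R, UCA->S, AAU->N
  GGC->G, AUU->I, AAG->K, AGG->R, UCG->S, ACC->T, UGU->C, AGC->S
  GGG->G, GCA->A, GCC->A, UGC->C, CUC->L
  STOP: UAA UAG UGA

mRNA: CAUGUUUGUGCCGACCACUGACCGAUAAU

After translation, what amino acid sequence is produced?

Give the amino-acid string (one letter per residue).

start AUG at pos 1
pos 1: AUG -> M; peptide=M
pos 4: UUU -> F; peptide=MF
pos 7: GUG -> V; peptide=MFV
pos 10: CCG -> P; peptide=MFVP
pos 13: ACC -> T; peptide=MFVPT
pos 16: ACU -> T; peptide=MFVPTT
pos 19: GAC -> D; peptide=MFVPTTD
pos 22: CGA -> R; peptide=MFVPTTDR
pos 25: UAA -> STOP

Answer: MFVPTTDR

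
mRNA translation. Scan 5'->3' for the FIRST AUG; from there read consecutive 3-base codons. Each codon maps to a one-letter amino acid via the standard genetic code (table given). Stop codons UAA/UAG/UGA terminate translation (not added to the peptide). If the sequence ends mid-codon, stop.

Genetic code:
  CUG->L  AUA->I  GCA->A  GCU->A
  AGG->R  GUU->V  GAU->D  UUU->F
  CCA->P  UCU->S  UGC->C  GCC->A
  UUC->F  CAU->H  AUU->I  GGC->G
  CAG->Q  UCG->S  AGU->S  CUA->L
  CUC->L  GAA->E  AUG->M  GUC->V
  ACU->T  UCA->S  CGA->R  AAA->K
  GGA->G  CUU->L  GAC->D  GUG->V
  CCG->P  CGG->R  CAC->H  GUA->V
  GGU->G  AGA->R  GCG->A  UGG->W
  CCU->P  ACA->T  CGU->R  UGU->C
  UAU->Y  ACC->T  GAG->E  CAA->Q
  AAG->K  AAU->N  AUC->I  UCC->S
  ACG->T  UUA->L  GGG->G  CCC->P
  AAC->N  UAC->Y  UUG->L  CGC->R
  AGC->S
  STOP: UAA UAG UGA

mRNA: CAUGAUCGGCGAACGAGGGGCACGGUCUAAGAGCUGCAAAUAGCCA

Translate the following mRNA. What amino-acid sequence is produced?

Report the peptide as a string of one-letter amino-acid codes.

start AUG at pos 1
pos 1: AUG -> M; peptide=M
pos 4: AUC -> I; peptide=MI
pos 7: GGC -> G; peptide=MIG
pos 10: GAA -> E; peptide=MIGE
pos 13: CGA -> R; peptide=MIGER
pos 16: GGG -> G; peptide=MIGERG
pos 19: GCA -> A; peptide=MIGERGA
pos 22: CGG -> R; peptide=MIGERGAR
pos 25: UCU -> S; peptide=MIGERGARS
pos 28: AAG -> K; peptide=MIGERGARSK
pos 31: AGC -> S; peptide=MIGERGARSKS
pos 34: UGC -> C; peptide=MIGERGARSKSC
pos 37: AAA -> K; peptide=MIGERGARSKSCK
pos 40: UAG -> STOP

Answer: MIGERGARSKSCK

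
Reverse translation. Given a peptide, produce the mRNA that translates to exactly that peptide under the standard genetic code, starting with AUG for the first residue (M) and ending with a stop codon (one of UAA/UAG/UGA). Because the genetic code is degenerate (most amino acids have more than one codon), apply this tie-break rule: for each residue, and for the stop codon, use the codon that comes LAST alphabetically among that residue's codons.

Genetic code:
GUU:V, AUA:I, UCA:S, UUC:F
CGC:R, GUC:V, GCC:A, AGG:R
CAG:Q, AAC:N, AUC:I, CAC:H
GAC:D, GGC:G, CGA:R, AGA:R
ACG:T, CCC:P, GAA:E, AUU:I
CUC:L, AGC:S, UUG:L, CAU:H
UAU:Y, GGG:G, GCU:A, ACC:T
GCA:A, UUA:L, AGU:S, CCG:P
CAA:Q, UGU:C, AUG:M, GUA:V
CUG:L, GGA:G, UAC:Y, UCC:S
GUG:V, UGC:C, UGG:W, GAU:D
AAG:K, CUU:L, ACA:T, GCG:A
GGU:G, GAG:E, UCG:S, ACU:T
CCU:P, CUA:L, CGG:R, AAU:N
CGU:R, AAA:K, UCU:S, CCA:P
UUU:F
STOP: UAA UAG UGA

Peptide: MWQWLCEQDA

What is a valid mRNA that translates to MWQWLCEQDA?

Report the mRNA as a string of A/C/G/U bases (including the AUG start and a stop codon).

residue 1: M -> AUG (start codon)
residue 2: W -> UGG (only codon)
residue 3: Q codons sorted = CAA,CAG -> pick last = CAG
residue 4: W -> UGG (only codon)
residue 5: L codons sorted = CUA,CUC,CUG,CUU,UUA,UUG -> pick last = UUG
residue 6: C codons sorted = UGC,UGU -> pick last = UGU
residue 7: E codons sorted = GAA,GAG -> pick last = GAG
residue 8: Q codons sorted = CAA,CAG -> pick last = CAG
residue 9: D codons sorted = GAC,GAU -> pick last = GAU
residue 10: A codons sorted = GCA,GCC,GCG,GCU -> pick last = GCU
terminator: stop codons sorted = UAA,UAG,UGA -> pick last = UGA

Answer: mRNA: AUGUGGCAGUGGUUGUGUGAGCAGGAUGCUUGA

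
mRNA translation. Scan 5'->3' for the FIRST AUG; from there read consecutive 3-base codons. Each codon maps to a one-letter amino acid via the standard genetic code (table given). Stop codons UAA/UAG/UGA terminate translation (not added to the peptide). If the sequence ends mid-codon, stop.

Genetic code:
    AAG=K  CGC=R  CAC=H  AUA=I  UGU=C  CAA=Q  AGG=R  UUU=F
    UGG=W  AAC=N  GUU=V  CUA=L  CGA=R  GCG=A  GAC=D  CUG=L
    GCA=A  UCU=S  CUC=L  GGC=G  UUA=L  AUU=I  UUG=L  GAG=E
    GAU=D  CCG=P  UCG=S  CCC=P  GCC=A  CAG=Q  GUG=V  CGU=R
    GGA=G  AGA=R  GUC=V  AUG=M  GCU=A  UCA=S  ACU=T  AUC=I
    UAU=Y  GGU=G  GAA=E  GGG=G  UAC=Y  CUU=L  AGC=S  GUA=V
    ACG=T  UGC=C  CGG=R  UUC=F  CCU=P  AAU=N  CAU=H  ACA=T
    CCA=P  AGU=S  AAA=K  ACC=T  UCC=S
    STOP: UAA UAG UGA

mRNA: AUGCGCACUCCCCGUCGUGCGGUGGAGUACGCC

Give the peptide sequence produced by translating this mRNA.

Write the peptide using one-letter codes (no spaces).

start AUG at pos 0
pos 0: AUG -> M; peptide=M
pos 3: CGC -> R; peptide=MR
pos 6: ACU -> T; peptide=MRT
pos 9: CCC -> P; peptide=MRTP
pos 12: CGU -> R; peptide=MRTPR
pos 15: CGU -> R; peptide=MRTPRR
pos 18: GCG -> A; peptide=MRTPRRA
pos 21: GUG -> V; peptide=MRTPRRAV
pos 24: GAG -> E; peptide=MRTPRRAVE
pos 27: UAC -> Y; peptide=MRTPRRAVEY
pos 30: GCC -> A; peptide=MRTPRRAVEYA
pos 33: only 0 nt remain (<3), stop (end of mRNA)

Answer: MRTPRRAVEYA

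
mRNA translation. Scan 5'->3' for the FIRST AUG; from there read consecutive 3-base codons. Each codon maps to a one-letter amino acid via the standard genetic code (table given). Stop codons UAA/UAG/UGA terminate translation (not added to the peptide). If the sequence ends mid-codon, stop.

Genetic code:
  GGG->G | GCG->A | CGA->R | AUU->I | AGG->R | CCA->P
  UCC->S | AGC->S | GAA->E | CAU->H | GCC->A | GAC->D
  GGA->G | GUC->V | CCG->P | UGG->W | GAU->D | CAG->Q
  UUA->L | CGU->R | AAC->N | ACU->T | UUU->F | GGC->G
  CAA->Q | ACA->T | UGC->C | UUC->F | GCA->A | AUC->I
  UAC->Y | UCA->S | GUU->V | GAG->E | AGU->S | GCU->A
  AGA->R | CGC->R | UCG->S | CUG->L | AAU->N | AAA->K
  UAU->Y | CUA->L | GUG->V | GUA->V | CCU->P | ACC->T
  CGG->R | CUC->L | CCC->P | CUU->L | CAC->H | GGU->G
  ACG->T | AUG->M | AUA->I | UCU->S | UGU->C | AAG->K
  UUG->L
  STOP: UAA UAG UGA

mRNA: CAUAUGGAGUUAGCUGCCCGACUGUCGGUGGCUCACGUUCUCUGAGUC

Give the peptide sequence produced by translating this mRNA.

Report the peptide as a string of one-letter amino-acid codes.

start AUG at pos 3
pos 3: AUG -> M; peptide=M
pos 6: GAG -> E; peptide=ME
pos 9: UUA -> L; peptide=MEL
pos 12: GCU -> A; peptide=MELA
pos 15: GCC -> A; peptide=MELAA
pos 18: CGA -> R; peptide=MELAAR
pos 21: CUG -> L; peptide=MELAARL
pos 24: UCG -> S; peptide=MELAARLS
pos 27: GUG -> V; peptide=MELAARLSV
pos 30: GCU -> A; peptide=MELAARLSVA
pos 33: CAC -> H; peptide=MELAARLSVAH
pos 36: GUU -> V; peptide=MELAARLSVAHV
pos 39: CUC -> L; peptide=MELAARLSVAHVL
pos 42: UGA -> STOP

Answer: MELAARLSVAHVL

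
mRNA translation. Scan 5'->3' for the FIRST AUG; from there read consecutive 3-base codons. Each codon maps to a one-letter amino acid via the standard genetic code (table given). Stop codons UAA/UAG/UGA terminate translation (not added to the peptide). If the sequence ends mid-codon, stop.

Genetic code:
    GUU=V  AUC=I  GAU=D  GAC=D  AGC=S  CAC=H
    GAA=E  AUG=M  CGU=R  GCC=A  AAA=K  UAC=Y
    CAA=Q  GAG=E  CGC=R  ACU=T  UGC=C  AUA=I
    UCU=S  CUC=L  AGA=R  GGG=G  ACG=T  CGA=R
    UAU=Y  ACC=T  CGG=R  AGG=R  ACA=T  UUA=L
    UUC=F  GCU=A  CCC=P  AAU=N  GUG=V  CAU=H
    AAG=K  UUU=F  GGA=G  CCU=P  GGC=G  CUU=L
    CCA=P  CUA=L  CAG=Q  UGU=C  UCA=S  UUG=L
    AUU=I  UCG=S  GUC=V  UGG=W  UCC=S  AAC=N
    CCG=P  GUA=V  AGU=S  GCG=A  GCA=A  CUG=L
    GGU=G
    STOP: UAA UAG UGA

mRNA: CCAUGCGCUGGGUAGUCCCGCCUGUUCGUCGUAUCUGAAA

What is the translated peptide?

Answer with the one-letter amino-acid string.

start AUG at pos 2
pos 2: AUG -> M; peptide=M
pos 5: CGC -> R; peptide=MR
pos 8: UGG -> W; peptide=MRW
pos 11: GUA -> V; peptide=MRWV
pos 14: GUC -> V; peptide=MRWVV
pos 17: CCG -> P; peptide=MRWVVP
pos 20: CCU -> P; peptide=MRWVVPP
pos 23: GUU -> V; peptide=MRWVVPPV
pos 26: CGU -> R; peptide=MRWVVPPVR
pos 29: CGU -> R; peptide=MRWVVPPVRR
pos 32: AUC -> I; peptide=MRWVVPPVRRI
pos 35: UGA -> STOP

Answer: MRWVVPPVRRI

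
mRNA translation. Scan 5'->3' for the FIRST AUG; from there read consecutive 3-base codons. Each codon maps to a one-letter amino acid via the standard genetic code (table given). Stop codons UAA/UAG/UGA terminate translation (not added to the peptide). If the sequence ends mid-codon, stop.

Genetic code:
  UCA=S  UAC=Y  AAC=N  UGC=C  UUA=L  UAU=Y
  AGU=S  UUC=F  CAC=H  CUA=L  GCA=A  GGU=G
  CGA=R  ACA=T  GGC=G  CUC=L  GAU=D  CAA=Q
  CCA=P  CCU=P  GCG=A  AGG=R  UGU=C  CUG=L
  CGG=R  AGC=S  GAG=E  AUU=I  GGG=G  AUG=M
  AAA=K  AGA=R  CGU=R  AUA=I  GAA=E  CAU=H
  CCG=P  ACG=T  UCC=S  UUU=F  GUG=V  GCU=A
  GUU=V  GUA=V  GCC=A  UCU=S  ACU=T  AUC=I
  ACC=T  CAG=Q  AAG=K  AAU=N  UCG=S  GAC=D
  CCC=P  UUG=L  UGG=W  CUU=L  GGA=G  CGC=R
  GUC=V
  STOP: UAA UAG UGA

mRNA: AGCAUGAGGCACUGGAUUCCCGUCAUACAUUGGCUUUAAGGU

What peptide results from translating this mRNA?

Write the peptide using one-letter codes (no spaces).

Answer: MRHWIPVIHWL

Derivation:
start AUG at pos 3
pos 3: AUG -> M; peptide=M
pos 6: AGG -> R; peptide=MR
pos 9: CAC -> H; peptide=MRH
pos 12: UGG -> W; peptide=MRHW
pos 15: AUU -> I; peptide=MRHWI
pos 18: CCC -> P; peptide=MRHWIP
pos 21: GUC -> V; peptide=MRHWIPV
pos 24: AUA -> I; peptide=MRHWIPVI
pos 27: CAU -> H; peptide=MRHWIPVIH
pos 30: UGG -> W; peptide=MRHWIPVIHW
pos 33: CUU -> L; peptide=MRHWIPVIHWL
pos 36: UAA -> STOP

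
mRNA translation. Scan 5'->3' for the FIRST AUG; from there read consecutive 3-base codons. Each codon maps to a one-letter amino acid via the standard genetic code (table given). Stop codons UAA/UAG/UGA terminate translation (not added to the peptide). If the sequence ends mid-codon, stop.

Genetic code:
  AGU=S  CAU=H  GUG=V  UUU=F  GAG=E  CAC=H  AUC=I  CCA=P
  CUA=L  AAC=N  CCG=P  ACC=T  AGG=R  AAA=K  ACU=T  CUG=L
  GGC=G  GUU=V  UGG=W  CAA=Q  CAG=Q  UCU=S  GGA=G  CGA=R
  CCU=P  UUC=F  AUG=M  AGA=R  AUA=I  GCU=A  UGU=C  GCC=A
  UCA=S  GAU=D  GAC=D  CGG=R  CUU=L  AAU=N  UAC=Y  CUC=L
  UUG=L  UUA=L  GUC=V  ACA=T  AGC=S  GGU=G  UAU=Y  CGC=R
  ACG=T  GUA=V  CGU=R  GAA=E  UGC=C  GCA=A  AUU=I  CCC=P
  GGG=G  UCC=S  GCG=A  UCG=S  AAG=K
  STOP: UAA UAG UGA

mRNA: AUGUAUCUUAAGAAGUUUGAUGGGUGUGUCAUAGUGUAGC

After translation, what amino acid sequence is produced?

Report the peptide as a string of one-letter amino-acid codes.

Answer: MYLKKFDGCVIV

Derivation:
start AUG at pos 0
pos 0: AUG -> M; peptide=M
pos 3: UAU -> Y; peptide=MY
pos 6: CUU -> L; peptide=MYL
pos 9: AAG -> K; peptide=MYLK
pos 12: AAG -> K; peptide=MYLKK
pos 15: UUU -> F; peptide=MYLKKF
pos 18: GAU -> D; peptide=MYLKKFD
pos 21: GGG -> G; peptide=MYLKKFDG
pos 24: UGU -> C; peptide=MYLKKFDGC
pos 27: GUC -> V; peptide=MYLKKFDGCV
pos 30: AUA -> I; peptide=MYLKKFDGCVI
pos 33: GUG -> V; peptide=MYLKKFDGCVIV
pos 36: UAG -> STOP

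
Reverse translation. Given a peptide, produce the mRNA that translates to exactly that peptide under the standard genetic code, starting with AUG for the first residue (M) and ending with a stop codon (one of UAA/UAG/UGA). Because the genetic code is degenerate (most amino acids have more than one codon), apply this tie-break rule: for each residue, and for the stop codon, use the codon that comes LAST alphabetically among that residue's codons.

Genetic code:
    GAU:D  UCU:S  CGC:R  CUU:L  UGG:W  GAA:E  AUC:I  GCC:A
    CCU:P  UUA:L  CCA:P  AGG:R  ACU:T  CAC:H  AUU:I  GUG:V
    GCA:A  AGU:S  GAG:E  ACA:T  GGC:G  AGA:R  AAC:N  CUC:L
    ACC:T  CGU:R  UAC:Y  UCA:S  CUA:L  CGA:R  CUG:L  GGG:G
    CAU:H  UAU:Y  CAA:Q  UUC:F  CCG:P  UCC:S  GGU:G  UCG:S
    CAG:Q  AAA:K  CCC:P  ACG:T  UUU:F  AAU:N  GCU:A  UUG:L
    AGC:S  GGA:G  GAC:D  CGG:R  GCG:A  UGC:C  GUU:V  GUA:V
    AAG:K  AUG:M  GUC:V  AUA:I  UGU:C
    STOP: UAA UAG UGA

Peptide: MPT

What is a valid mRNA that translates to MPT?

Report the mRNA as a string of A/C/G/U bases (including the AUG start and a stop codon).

Answer: mRNA: AUGCCUACUUGA

Derivation:
residue 1: M -> AUG (start codon)
residue 2: P codons sorted = CCA,CCC,CCG,CCU -> pick last = CCU
residue 3: T codons sorted = ACA,ACC,ACG,ACU -> pick last = ACU
terminator: stop codons sorted = UAA,UAG,UGA -> pick last = UGA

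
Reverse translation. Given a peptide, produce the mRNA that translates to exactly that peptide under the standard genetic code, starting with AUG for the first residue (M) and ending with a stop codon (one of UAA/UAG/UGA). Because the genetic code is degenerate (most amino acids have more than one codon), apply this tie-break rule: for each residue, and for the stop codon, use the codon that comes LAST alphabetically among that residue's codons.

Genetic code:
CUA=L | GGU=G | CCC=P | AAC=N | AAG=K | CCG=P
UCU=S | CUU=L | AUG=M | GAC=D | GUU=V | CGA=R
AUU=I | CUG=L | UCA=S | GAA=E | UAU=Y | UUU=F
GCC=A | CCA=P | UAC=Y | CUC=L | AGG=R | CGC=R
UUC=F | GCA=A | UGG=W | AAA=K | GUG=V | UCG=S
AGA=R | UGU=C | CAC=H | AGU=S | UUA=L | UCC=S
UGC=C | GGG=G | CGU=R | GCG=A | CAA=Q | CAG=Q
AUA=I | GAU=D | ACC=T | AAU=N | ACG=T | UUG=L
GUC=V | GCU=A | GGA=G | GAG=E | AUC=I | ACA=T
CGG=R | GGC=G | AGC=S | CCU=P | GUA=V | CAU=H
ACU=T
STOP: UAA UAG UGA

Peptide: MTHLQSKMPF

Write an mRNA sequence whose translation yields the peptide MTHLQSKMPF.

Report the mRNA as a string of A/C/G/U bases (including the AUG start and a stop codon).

Answer: mRNA: AUGACUCAUUUGCAGUCUAAGAUGCCUUUUUGA

Derivation:
residue 1: M -> AUG (start codon)
residue 2: T codons sorted = ACA,ACC,ACG,ACU -> pick last = ACU
residue 3: H codons sorted = CAC,CAU -> pick last = CAU
residue 4: L codons sorted = CUA,CUC,CUG,CUU,UUA,UUG -> pick last = UUG
residue 5: Q codons sorted = CAA,CAG -> pick last = CAG
residue 6: S codons sorted = AGC,AGU,UCA,UCC,UCG,UCU -> pick last = UCU
residue 7: K codons sorted = AAA,AAG -> pick last = AAG
residue 8: M -> AUG (only codon)
residue 9: P codons sorted = CCA,CCC,CCG,CCU -> pick last = CCU
residue 10: F codons sorted = UUC,UUU -> pick last = UUU
terminator: stop codons sorted = UAA,UAG,UGA -> pick last = UGA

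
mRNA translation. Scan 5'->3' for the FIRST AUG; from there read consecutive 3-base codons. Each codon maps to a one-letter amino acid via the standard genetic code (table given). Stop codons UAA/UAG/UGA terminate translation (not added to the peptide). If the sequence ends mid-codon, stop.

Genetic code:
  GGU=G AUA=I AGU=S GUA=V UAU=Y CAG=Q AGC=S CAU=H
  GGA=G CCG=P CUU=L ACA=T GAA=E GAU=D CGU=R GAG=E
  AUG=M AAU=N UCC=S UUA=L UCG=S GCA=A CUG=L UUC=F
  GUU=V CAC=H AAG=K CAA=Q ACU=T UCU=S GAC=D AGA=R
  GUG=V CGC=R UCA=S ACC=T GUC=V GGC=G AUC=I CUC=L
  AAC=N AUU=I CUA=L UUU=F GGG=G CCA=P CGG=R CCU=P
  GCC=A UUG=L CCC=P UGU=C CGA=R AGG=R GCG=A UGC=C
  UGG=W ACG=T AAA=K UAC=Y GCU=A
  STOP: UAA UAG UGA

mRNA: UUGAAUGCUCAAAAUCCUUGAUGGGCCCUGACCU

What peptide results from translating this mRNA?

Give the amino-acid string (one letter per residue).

start AUG at pos 4
pos 4: AUG -> M; peptide=M
pos 7: CUC -> L; peptide=ML
pos 10: AAA -> K; peptide=MLK
pos 13: AUC -> I; peptide=MLKI
pos 16: CUU -> L; peptide=MLKIL
pos 19: GAU -> D; peptide=MLKILD
pos 22: GGG -> G; peptide=MLKILDG
pos 25: CCC -> P; peptide=MLKILDGP
pos 28: UGA -> STOP

Answer: MLKILDGP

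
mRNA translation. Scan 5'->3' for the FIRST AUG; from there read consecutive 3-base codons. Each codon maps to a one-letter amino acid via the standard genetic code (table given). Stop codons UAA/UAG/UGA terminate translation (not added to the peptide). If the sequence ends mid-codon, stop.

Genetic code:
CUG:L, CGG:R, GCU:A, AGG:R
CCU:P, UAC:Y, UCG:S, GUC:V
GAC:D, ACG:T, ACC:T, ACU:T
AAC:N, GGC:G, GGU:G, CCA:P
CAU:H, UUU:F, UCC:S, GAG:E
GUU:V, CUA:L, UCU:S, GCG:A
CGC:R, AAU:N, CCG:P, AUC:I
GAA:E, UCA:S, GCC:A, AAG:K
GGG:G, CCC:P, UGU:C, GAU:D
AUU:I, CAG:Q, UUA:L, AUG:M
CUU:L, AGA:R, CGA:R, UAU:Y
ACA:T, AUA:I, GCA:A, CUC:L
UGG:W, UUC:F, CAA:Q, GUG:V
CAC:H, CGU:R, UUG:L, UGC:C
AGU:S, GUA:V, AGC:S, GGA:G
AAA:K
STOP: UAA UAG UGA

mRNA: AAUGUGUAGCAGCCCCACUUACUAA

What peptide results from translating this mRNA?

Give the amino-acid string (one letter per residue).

start AUG at pos 1
pos 1: AUG -> M; peptide=M
pos 4: UGU -> C; peptide=MC
pos 7: AGC -> S; peptide=MCS
pos 10: AGC -> S; peptide=MCSS
pos 13: CCC -> P; peptide=MCSSP
pos 16: ACU -> T; peptide=MCSSPT
pos 19: UAC -> Y; peptide=MCSSPTY
pos 22: UAA -> STOP

Answer: MCSSPTY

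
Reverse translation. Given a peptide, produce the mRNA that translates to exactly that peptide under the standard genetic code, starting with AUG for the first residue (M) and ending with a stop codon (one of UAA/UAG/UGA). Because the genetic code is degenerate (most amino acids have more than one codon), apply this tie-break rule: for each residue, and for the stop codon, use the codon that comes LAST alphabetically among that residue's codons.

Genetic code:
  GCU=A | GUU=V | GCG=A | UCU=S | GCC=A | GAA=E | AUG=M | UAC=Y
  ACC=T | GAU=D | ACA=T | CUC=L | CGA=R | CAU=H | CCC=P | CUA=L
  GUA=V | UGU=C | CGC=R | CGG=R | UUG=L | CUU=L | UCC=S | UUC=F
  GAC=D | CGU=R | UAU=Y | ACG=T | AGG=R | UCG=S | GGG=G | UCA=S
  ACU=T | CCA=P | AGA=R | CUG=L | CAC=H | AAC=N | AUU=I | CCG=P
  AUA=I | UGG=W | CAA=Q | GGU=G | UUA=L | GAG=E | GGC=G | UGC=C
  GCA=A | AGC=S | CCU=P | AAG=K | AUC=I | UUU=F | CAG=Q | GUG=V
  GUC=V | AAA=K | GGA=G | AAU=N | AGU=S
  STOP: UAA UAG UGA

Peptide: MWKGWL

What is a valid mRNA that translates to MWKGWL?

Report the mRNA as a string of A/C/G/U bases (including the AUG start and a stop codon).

Answer: mRNA: AUGUGGAAGGGUUGGUUGUGA

Derivation:
residue 1: M -> AUG (start codon)
residue 2: W -> UGG (only codon)
residue 3: K codons sorted = AAA,AAG -> pick last = AAG
residue 4: G codons sorted = GGA,GGC,GGG,GGU -> pick last = GGU
residue 5: W -> UGG (only codon)
residue 6: L codons sorted = CUA,CUC,CUG,CUU,UUA,UUG -> pick last = UUG
terminator: stop codons sorted = UAA,UAG,UGA -> pick last = UGA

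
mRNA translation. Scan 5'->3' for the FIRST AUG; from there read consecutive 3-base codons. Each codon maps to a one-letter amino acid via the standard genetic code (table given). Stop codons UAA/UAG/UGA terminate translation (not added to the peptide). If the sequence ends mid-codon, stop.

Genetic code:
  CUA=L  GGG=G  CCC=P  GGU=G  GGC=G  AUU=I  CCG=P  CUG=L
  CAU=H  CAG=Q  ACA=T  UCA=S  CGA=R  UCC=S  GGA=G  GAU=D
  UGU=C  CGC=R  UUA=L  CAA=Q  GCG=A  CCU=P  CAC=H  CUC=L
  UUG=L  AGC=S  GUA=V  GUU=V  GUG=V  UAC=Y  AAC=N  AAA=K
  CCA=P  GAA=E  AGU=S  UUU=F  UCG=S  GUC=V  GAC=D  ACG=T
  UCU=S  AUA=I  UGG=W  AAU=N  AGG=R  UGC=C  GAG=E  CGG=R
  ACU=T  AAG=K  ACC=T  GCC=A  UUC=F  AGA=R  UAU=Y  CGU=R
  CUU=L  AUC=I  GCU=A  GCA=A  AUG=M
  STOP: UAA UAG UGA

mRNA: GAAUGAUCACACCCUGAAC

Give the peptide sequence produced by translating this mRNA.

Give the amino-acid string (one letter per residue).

Answer: MITP

Derivation:
start AUG at pos 2
pos 2: AUG -> M; peptide=M
pos 5: AUC -> I; peptide=MI
pos 8: ACA -> T; peptide=MIT
pos 11: CCC -> P; peptide=MITP
pos 14: UGA -> STOP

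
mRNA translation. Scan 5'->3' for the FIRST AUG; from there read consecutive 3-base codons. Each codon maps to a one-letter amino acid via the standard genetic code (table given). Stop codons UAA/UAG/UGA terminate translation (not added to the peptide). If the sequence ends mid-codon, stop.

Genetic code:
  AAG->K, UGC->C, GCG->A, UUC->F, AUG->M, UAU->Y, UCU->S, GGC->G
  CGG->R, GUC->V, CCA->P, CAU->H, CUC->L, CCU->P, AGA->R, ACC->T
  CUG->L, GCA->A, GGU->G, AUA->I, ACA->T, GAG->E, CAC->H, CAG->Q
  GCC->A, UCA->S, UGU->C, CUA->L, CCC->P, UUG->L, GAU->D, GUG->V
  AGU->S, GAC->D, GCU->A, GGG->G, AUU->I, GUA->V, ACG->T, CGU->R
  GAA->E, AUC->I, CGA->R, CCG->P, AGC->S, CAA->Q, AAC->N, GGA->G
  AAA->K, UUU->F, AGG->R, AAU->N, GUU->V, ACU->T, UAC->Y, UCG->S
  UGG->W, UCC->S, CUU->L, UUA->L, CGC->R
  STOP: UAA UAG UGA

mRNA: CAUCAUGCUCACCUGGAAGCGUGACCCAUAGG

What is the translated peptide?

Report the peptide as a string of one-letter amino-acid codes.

start AUG at pos 4
pos 4: AUG -> M; peptide=M
pos 7: CUC -> L; peptide=ML
pos 10: ACC -> T; peptide=MLT
pos 13: UGG -> W; peptide=MLTW
pos 16: AAG -> K; peptide=MLTWK
pos 19: CGU -> R; peptide=MLTWKR
pos 22: GAC -> D; peptide=MLTWKRD
pos 25: CCA -> P; peptide=MLTWKRDP
pos 28: UAG -> STOP

Answer: MLTWKRDP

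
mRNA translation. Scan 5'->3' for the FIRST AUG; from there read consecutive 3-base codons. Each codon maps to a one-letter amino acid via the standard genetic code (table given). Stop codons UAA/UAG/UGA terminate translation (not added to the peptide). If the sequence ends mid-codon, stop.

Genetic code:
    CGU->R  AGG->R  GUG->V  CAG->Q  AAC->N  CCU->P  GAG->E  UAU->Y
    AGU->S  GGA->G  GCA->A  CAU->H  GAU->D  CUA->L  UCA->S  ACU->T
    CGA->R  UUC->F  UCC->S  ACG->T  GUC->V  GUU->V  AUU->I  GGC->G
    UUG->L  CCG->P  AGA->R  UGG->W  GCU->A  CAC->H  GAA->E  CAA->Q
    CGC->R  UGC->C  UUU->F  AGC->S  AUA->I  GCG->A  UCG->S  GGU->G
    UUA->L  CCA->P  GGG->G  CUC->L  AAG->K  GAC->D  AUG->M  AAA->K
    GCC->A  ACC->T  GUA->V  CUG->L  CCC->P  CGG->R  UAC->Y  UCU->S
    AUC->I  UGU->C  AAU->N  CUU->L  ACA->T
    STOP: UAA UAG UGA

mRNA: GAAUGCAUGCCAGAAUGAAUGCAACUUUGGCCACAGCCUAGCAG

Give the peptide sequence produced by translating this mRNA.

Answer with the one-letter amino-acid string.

start AUG at pos 2
pos 2: AUG -> M; peptide=M
pos 5: CAU -> H; peptide=MH
pos 8: GCC -> A; peptide=MHA
pos 11: AGA -> R; peptide=MHAR
pos 14: AUG -> M; peptide=MHARM
pos 17: AAU -> N; peptide=MHARMN
pos 20: GCA -> A; peptide=MHARMNA
pos 23: ACU -> T; peptide=MHARMNAT
pos 26: UUG -> L; peptide=MHARMNATL
pos 29: GCC -> A; peptide=MHARMNATLA
pos 32: ACA -> T; peptide=MHARMNATLAT
pos 35: GCC -> A; peptide=MHARMNATLATA
pos 38: UAG -> STOP

Answer: MHARMNATLATA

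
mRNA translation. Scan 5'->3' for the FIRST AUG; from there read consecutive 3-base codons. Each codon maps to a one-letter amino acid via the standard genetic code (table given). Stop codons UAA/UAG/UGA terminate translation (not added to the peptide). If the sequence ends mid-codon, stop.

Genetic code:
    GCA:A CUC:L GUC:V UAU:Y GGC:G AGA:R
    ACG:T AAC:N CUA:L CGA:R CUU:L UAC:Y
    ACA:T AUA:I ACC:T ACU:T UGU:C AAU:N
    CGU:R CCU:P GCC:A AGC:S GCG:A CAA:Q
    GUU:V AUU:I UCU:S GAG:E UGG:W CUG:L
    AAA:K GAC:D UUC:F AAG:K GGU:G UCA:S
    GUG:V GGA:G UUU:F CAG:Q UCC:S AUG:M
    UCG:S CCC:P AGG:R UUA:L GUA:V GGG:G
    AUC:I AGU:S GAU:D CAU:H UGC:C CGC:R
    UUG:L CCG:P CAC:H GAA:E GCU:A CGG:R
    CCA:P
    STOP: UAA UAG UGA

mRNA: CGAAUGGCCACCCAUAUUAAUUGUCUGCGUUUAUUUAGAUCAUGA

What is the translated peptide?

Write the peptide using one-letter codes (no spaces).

start AUG at pos 3
pos 3: AUG -> M; peptide=M
pos 6: GCC -> A; peptide=MA
pos 9: ACC -> T; peptide=MAT
pos 12: CAU -> H; peptide=MATH
pos 15: AUU -> I; peptide=MATHI
pos 18: AAU -> N; peptide=MATHIN
pos 21: UGU -> C; peptide=MATHINC
pos 24: CUG -> L; peptide=MATHINCL
pos 27: CGU -> R; peptide=MATHINCLR
pos 30: UUA -> L; peptide=MATHINCLRL
pos 33: UUU -> F; peptide=MATHINCLRLF
pos 36: AGA -> R; peptide=MATHINCLRLFR
pos 39: UCA -> S; peptide=MATHINCLRLFRS
pos 42: UGA -> STOP

Answer: MATHINCLRLFRS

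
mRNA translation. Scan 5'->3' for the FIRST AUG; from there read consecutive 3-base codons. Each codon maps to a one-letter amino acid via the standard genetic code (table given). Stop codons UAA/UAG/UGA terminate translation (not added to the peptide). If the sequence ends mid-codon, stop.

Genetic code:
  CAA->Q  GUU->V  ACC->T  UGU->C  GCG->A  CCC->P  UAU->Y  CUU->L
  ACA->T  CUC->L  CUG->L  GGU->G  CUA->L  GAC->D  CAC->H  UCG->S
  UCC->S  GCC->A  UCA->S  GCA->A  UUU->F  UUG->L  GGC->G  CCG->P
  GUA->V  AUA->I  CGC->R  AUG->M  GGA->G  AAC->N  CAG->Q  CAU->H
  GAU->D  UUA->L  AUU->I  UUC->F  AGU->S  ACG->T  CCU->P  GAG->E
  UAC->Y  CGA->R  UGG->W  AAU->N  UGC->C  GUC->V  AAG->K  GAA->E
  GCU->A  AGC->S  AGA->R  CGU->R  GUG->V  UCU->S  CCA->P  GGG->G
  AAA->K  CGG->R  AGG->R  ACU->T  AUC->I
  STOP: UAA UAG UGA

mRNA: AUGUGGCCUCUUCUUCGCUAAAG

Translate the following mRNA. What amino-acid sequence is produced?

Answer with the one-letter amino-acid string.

start AUG at pos 0
pos 0: AUG -> M; peptide=M
pos 3: UGG -> W; peptide=MW
pos 6: CCU -> P; peptide=MWP
pos 9: CUU -> L; peptide=MWPL
pos 12: CUU -> L; peptide=MWPLL
pos 15: CGC -> R; peptide=MWPLLR
pos 18: UAA -> STOP

Answer: MWPLLR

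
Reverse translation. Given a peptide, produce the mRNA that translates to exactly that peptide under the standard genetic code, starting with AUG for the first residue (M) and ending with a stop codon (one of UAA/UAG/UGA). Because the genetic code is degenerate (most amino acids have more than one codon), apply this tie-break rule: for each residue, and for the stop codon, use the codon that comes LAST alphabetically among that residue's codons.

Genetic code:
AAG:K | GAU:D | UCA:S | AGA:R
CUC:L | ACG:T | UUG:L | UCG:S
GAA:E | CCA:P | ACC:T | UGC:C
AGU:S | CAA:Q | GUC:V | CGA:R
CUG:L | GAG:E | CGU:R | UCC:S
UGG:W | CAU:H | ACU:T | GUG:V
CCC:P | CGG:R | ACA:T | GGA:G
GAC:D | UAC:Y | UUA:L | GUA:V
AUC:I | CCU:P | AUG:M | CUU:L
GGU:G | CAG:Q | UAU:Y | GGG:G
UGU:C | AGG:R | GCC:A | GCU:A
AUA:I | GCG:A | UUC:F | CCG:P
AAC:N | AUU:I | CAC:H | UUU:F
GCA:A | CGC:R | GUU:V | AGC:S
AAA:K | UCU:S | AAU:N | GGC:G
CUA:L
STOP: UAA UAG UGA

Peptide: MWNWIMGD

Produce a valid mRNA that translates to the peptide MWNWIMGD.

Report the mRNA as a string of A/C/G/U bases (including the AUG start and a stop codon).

Answer: mRNA: AUGUGGAAUUGGAUUAUGGGUGAUUGA

Derivation:
residue 1: M -> AUG (start codon)
residue 2: W -> UGG (only codon)
residue 3: N codons sorted = AAC,AAU -> pick last = AAU
residue 4: W -> UGG (only codon)
residue 5: I codons sorted = AUA,AUC,AUU -> pick last = AUU
residue 6: M -> AUG (only codon)
residue 7: G codons sorted = GGA,GGC,GGG,GGU -> pick last = GGU
residue 8: D codons sorted = GAC,GAU -> pick last = GAU
terminator: stop codons sorted = UAA,UAG,UGA -> pick last = UGA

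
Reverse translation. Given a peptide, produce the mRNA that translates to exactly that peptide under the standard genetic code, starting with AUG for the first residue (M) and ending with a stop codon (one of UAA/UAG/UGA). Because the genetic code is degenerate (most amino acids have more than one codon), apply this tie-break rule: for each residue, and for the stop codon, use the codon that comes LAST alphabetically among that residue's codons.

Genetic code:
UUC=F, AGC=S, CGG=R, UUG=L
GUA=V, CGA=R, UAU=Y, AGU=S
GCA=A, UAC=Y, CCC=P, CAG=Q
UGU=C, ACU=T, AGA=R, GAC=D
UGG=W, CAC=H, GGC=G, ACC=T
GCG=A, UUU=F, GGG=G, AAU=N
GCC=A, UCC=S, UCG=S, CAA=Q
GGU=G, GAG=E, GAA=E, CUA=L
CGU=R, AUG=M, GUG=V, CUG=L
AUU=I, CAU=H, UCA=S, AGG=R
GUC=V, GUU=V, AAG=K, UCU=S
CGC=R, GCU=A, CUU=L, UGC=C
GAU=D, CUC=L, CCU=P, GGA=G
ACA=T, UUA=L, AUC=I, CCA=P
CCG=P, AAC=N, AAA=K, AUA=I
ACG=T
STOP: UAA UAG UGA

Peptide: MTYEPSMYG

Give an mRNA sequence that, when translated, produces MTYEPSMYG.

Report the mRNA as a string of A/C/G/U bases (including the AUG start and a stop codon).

Answer: mRNA: AUGACUUAUGAGCCUUCUAUGUAUGGUUGA

Derivation:
residue 1: M -> AUG (start codon)
residue 2: T codons sorted = ACA,ACC,ACG,ACU -> pick last = ACU
residue 3: Y codons sorted = UAC,UAU -> pick last = UAU
residue 4: E codons sorted = GAA,GAG -> pick last = GAG
residue 5: P codons sorted = CCA,CCC,CCG,CCU -> pick last = CCU
residue 6: S codons sorted = AGC,AGU,UCA,UCC,UCG,UCU -> pick last = UCU
residue 7: M -> AUG (only codon)
residue 8: Y codons sorted = UAC,UAU -> pick last = UAU
residue 9: G codons sorted = GGA,GGC,GGG,GGU -> pick last = GGU
terminator: stop codons sorted = UAA,UAG,UGA -> pick last = UGA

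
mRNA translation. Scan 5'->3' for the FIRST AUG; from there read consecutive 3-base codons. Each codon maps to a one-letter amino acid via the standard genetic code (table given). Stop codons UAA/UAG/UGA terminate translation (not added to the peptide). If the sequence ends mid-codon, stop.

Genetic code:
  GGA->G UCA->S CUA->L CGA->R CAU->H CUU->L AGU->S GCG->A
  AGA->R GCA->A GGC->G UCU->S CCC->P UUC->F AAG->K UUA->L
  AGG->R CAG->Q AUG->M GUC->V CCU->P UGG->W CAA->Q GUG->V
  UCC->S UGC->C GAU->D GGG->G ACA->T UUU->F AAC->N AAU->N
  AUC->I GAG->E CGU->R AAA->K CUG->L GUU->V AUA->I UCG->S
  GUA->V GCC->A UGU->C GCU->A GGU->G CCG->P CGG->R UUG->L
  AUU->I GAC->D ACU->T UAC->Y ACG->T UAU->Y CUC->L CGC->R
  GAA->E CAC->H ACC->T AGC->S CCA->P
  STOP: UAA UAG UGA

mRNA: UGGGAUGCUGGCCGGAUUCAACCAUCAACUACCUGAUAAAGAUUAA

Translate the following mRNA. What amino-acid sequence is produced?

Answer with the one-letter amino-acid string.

Answer: MLAGFNHQLPDKD

Derivation:
start AUG at pos 4
pos 4: AUG -> M; peptide=M
pos 7: CUG -> L; peptide=ML
pos 10: GCC -> A; peptide=MLA
pos 13: GGA -> G; peptide=MLAG
pos 16: UUC -> F; peptide=MLAGF
pos 19: AAC -> N; peptide=MLAGFN
pos 22: CAU -> H; peptide=MLAGFNH
pos 25: CAA -> Q; peptide=MLAGFNHQ
pos 28: CUA -> L; peptide=MLAGFNHQL
pos 31: CCU -> P; peptide=MLAGFNHQLP
pos 34: GAU -> D; peptide=MLAGFNHQLPD
pos 37: AAA -> K; peptide=MLAGFNHQLPDK
pos 40: GAU -> D; peptide=MLAGFNHQLPDKD
pos 43: UAA -> STOP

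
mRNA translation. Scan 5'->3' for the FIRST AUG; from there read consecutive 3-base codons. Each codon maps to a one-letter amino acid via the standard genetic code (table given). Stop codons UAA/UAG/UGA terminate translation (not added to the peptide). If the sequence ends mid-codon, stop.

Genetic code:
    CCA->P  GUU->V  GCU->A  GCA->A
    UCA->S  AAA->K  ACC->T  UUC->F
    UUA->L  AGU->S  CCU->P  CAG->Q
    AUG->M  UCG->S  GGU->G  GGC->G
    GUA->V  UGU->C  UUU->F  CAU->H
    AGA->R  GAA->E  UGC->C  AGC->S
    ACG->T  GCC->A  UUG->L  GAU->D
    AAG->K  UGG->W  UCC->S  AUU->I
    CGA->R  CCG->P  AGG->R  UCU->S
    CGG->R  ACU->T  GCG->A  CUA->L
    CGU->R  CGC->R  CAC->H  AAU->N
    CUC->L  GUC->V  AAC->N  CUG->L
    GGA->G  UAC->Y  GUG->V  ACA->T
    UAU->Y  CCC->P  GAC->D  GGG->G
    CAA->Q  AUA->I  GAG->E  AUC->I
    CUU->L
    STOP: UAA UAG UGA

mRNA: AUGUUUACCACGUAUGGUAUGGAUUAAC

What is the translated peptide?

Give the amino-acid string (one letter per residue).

start AUG at pos 0
pos 0: AUG -> M; peptide=M
pos 3: UUU -> F; peptide=MF
pos 6: ACC -> T; peptide=MFT
pos 9: ACG -> T; peptide=MFTT
pos 12: UAU -> Y; peptide=MFTTY
pos 15: GGU -> G; peptide=MFTTYG
pos 18: AUG -> M; peptide=MFTTYGM
pos 21: GAU -> D; peptide=MFTTYGMD
pos 24: UAA -> STOP

Answer: MFTTYGMD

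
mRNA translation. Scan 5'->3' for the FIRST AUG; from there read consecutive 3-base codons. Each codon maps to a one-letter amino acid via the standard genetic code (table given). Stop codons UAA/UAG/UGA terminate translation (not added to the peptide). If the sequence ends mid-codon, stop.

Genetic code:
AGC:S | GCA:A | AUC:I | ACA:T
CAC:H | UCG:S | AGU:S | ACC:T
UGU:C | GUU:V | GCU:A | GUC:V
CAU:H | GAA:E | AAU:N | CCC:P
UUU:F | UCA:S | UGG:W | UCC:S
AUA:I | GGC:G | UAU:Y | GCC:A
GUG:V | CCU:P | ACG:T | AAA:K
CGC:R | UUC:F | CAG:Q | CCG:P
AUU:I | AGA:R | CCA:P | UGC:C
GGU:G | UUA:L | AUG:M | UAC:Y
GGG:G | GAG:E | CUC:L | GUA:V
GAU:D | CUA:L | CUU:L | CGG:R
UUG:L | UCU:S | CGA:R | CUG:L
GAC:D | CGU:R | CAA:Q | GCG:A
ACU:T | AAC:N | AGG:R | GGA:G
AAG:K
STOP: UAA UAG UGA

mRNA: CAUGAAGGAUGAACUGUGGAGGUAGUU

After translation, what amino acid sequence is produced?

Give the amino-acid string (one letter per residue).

Answer: MKDELWR

Derivation:
start AUG at pos 1
pos 1: AUG -> M; peptide=M
pos 4: AAG -> K; peptide=MK
pos 7: GAU -> D; peptide=MKD
pos 10: GAA -> E; peptide=MKDE
pos 13: CUG -> L; peptide=MKDEL
pos 16: UGG -> W; peptide=MKDELW
pos 19: AGG -> R; peptide=MKDELWR
pos 22: UAG -> STOP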